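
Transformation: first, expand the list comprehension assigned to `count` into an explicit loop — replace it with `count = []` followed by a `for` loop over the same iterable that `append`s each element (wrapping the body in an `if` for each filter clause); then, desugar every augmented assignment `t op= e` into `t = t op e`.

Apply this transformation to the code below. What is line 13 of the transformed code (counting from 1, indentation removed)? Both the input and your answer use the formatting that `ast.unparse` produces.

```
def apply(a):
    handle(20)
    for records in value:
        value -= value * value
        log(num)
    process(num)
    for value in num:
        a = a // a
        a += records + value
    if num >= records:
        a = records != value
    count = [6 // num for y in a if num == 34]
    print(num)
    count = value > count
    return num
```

for y in a:

Transformed code:
def apply(a):
    handle(20)
    for records in value:
        value = value - value * value
        log(num)
    process(num)
    for value in num:
        a = a // a
        a = a + (records + value)
    if num >= records:
        a = records != value
    count = []
    for y in a:
        if num == 34:
            count.append(6 // num)
    print(num)
    count = value > count
    return num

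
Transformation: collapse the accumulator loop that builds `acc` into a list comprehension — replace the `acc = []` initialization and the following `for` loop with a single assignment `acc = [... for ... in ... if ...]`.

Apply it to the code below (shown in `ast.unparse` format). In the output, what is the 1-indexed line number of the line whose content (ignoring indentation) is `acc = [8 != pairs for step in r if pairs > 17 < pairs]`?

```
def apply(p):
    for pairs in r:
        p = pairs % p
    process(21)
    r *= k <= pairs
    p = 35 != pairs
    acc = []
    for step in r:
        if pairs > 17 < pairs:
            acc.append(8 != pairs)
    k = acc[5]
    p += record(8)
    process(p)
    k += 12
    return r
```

7

Transformed code:
def apply(p):
    for pairs in r:
        p = pairs % p
    process(21)
    r *= k <= pairs
    p = 35 != pairs
    acc = [8 != pairs for step in r if pairs > 17 < pairs]
    k = acc[5]
    p += record(8)
    process(p)
    k += 12
    return r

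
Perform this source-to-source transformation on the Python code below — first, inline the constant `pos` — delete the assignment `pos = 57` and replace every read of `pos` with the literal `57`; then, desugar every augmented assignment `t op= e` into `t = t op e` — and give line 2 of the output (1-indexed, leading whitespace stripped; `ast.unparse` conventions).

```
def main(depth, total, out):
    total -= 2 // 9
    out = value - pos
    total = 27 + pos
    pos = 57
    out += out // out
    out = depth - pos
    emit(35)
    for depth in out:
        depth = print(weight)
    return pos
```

total = total - 2 // 9

Transformed code:
def main(depth, total, out):
    total = total - 2 // 9
    out = value - 57
    total = 27 + 57
    out = out + out // out
    out = depth - 57
    emit(35)
    for depth in out:
        depth = print(weight)
    return 57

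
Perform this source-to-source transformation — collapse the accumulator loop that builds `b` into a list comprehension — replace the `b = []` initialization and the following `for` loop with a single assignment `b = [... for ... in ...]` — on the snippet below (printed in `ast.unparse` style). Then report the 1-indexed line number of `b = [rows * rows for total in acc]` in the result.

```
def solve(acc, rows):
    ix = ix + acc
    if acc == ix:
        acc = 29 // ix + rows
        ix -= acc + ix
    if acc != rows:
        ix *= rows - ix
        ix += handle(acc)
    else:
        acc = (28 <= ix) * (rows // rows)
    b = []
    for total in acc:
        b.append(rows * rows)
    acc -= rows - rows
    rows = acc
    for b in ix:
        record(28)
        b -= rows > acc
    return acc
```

Transformed code:
def solve(acc, rows):
    ix = ix + acc
    if acc == ix:
        acc = 29 // ix + rows
        ix -= acc + ix
    if acc != rows:
        ix *= rows - ix
        ix += handle(acc)
    else:
        acc = (28 <= ix) * (rows // rows)
    b = [rows * rows for total in acc]
    acc -= rows - rows
    rows = acc
    for b in ix:
        record(28)
        b -= rows > acc
    return acc

11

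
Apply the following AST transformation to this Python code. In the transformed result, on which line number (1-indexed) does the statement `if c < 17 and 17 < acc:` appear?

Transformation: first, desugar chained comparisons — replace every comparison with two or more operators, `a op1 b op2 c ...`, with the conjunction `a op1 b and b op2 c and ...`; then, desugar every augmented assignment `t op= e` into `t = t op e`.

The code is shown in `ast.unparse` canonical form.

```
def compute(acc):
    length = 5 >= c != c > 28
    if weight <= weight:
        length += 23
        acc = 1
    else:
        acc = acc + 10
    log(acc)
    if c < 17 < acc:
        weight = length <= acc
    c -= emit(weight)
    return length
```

Transformed code:
def compute(acc):
    length = 5 >= c and c != c and (c > 28)
    if weight <= weight:
        length = length + 23
        acc = 1
    else:
        acc = acc + 10
    log(acc)
    if c < 17 and 17 < acc:
        weight = length <= acc
    c = c - emit(weight)
    return length

9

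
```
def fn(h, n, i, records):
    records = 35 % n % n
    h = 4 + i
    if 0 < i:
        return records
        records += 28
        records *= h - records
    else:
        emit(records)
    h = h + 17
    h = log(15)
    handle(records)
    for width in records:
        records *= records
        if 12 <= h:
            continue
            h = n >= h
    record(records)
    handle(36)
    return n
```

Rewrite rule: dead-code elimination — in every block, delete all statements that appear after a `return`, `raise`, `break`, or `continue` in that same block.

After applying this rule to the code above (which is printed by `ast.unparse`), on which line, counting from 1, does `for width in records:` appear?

11

Transformed code:
def fn(h, n, i, records):
    records = 35 % n % n
    h = 4 + i
    if 0 < i:
        return records
    else:
        emit(records)
    h = h + 17
    h = log(15)
    handle(records)
    for width in records:
        records *= records
        if 12 <= h:
            continue
    record(records)
    handle(36)
    return n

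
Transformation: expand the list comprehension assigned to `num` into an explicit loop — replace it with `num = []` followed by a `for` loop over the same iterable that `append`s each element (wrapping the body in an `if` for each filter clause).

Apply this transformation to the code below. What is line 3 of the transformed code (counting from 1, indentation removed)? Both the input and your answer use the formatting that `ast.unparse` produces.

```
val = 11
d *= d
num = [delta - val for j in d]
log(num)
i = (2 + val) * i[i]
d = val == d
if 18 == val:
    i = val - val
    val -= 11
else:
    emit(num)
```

Transformed code:
val = 11
d *= d
num = []
for j in d:
    num.append(delta - val)
log(num)
i = (2 + val) * i[i]
d = val == d
if 18 == val:
    i = val - val
    val -= 11
else:
    emit(num)

num = []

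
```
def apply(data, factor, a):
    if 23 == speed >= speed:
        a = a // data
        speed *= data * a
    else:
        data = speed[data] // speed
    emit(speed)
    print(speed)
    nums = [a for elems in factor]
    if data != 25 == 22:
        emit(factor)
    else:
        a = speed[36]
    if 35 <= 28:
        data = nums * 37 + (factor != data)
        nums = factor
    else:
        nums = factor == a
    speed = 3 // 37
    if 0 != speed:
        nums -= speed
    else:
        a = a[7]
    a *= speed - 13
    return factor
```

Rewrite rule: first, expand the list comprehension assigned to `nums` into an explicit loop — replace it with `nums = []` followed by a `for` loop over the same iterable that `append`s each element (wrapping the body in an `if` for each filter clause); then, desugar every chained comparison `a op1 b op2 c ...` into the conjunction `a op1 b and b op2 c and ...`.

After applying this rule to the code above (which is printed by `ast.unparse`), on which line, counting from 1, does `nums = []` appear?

Transformed code:
def apply(data, factor, a):
    if 23 == speed and speed >= speed:
        a = a // data
        speed *= data * a
    else:
        data = speed[data] // speed
    emit(speed)
    print(speed)
    nums = []
    for elems in factor:
        nums.append(a)
    if data != 25 and 25 == 22:
        emit(factor)
    else:
        a = speed[36]
    if 35 <= 28:
        data = nums * 37 + (factor != data)
        nums = factor
    else:
        nums = factor == a
    speed = 3 // 37
    if 0 != speed:
        nums -= speed
    else:
        a = a[7]
    a *= speed - 13
    return factor

9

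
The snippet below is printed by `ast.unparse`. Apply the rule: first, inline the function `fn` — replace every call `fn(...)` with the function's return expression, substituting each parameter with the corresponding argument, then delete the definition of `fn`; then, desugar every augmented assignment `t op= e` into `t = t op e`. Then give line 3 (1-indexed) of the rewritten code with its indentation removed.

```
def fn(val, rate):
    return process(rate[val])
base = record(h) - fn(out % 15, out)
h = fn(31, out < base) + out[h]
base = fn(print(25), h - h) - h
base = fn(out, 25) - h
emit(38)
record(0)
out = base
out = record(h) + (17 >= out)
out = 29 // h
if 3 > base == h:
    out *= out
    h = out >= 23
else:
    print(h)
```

base = process((h - h)[print(25)]) - h

Transformed code:
base = record(h) - process(out[out % 15])
h = process((out < base)[31]) + out[h]
base = process((h - h)[print(25)]) - h
base = process(25[out]) - h
emit(38)
record(0)
out = base
out = record(h) + (17 >= out)
out = 29 // h
if 3 > base == h:
    out = out * out
    h = out >= 23
else:
    print(h)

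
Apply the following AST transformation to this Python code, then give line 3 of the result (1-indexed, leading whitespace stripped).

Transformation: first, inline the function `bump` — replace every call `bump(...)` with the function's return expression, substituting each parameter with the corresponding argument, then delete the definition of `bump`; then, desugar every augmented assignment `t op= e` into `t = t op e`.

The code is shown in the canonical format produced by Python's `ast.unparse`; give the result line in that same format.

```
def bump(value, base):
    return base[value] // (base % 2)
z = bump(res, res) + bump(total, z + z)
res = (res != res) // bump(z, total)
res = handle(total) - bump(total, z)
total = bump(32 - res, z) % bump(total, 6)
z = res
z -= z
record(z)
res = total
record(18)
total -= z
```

Transformed code:
z = res[res] // (res % 2) + (z + z)[total] // ((z + z) % 2)
res = (res != res) // (total[z] // (total % 2))
res = handle(total) - z[total] // (z % 2)
total = z[32 - res] // (z % 2) % (6[total] // (6 % 2))
z = res
z = z - z
record(z)
res = total
record(18)
total = total - z

res = handle(total) - z[total] // (z % 2)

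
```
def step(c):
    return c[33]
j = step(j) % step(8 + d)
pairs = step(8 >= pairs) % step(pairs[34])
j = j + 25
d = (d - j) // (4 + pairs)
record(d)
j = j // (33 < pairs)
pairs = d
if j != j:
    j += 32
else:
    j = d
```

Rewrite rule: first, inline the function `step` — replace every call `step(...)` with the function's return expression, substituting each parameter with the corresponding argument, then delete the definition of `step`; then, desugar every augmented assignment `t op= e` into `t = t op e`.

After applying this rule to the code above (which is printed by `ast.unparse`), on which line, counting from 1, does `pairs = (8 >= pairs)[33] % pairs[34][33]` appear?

2

Transformed code:
j = j[33] % (8 + d)[33]
pairs = (8 >= pairs)[33] % pairs[34][33]
j = j + 25
d = (d - j) // (4 + pairs)
record(d)
j = j // (33 < pairs)
pairs = d
if j != j:
    j = j + 32
else:
    j = d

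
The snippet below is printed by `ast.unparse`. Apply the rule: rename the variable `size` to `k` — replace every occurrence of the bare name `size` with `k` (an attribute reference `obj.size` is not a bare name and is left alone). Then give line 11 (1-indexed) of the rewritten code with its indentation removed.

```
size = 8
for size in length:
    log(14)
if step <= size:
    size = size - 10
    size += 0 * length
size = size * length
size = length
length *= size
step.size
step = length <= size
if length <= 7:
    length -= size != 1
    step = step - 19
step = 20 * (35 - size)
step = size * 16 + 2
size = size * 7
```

step = length <= k

Transformed code:
k = 8
for k in length:
    log(14)
if step <= k:
    k = k - 10
    k += 0 * length
k = k * length
k = length
length *= k
step.size
step = length <= k
if length <= 7:
    length -= k != 1
    step = step - 19
step = 20 * (35 - k)
step = k * 16 + 2
k = k * 7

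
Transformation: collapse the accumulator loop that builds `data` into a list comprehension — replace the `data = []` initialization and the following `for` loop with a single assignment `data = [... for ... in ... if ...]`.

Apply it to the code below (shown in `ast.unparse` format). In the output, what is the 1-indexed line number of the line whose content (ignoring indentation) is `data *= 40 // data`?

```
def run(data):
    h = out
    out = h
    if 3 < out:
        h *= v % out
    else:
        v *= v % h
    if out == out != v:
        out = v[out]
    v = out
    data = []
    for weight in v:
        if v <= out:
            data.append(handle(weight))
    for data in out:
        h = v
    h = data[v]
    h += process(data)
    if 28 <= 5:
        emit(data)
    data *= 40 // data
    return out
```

Transformed code:
def run(data):
    h = out
    out = h
    if 3 < out:
        h *= v % out
    else:
        v *= v % h
    if out == out != v:
        out = v[out]
    v = out
    data = [handle(weight) for weight in v if v <= out]
    for data in out:
        h = v
    h = data[v]
    h += process(data)
    if 28 <= 5:
        emit(data)
    data *= 40 // data
    return out

18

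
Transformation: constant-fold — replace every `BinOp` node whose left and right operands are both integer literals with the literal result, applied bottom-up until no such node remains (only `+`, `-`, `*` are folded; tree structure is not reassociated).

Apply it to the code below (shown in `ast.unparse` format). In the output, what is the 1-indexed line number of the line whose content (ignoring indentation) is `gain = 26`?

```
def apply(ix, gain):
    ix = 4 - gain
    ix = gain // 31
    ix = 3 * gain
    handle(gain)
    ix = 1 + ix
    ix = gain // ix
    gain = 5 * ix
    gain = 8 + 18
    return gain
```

Transformed code:
def apply(ix, gain):
    ix = 4 - gain
    ix = gain // 31
    ix = 3 * gain
    handle(gain)
    ix = 1 + ix
    ix = gain // ix
    gain = 5 * ix
    gain = 26
    return gain

9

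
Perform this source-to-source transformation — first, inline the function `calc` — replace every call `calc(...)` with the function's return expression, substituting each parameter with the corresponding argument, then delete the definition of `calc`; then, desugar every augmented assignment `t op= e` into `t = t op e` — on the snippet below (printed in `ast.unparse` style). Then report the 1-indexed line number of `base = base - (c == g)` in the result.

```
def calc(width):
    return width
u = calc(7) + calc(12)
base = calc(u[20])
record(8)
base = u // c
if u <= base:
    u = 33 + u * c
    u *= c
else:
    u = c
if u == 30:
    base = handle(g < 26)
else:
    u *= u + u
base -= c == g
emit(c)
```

14

Transformed code:
u = 7 + 12
base = u[20]
record(8)
base = u // c
if u <= base:
    u = 33 + u * c
    u = u * c
else:
    u = c
if u == 30:
    base = handle(g < 26)
else:
    u = u * (u + u)
base = base - (c == g)
emit(c)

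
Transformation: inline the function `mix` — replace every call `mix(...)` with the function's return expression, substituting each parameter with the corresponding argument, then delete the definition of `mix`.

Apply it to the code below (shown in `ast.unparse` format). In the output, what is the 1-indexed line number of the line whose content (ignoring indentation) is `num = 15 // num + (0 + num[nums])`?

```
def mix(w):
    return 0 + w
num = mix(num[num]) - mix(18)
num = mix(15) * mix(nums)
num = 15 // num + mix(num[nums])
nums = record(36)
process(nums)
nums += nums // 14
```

3

Transformed code:
num = 0 + num[num] - (0 + 18)
num = (0 + 15) * (0 + nums)
num = 15 // num + (0 + num[nums])
nums = record(36)
process(nums)
nums += nums // 14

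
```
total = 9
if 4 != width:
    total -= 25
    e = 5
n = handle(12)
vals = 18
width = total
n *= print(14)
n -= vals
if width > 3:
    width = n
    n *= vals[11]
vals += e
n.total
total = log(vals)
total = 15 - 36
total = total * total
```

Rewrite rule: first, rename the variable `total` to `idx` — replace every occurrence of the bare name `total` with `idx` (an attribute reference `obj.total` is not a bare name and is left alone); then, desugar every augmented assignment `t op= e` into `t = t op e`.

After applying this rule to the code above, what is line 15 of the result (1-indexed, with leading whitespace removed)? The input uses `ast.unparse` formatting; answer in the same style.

idx = log(vals)

Transformed code:
idx = 9
if 4 != width:
    idx = idx - 25
    e = 5
n = handle(12)
vals = 18
width = idx
n = n * print(14)
n = n - vals
if width > 3:
    width = n
    n = n * vals[11]
vals = vals + e
n.total
idx = log(vals)
idx = 15 - 36
idx = idx * idx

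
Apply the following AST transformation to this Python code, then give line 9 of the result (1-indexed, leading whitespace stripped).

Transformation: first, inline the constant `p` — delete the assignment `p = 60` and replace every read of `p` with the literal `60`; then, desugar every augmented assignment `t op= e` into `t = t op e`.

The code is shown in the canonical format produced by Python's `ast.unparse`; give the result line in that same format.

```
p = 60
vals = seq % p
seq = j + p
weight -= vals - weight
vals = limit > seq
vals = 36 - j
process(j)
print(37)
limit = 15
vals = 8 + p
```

Transformed code:
vals = seq % 60
seq = j + 60
weight = weight - (vals - weight)
vals = limit > seq
vals = 36 - j
process(j)
print(37)
limit = 15
vals = 8 + 60

vals = 8 + 60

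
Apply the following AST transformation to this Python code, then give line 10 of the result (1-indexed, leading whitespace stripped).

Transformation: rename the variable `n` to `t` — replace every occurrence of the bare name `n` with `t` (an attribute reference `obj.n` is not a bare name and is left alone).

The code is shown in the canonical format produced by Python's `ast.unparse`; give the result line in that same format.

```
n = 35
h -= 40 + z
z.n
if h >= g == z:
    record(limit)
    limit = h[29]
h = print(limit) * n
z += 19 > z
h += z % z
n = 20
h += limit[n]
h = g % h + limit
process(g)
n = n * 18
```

t = 20

Transformed code:
t = 35
h -= 40 + z
z.n
if h >= g == z:
    record(limit)
    limit = h[29]
h = print(limit) * t
z += 19 > z
h += z % z
t = 20
h += limit[t]
h = g % h + limit
process(g)
t = t * 18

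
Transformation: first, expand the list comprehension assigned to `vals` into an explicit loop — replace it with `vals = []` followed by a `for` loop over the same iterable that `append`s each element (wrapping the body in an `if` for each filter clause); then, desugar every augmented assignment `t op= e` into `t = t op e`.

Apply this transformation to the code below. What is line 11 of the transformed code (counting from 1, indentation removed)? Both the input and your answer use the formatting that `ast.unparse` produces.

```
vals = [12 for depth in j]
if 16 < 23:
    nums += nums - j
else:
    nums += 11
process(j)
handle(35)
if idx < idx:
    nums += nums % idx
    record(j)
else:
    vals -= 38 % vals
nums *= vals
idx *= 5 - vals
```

nums = nums + nums % idx

Transformed code:
vals = []
for depth in j:
    vals.append(12)
if 16 < 23:
    nums = nums + (nums - j)
else:
    nums = nums + 11
process(j)
handle(35)
if idx < idx:
    nums = nums + nums % idx
    record(j)
else:
    vals = vals - 38 % vals
nums = nums * vals
idx = idx * (5 - vals)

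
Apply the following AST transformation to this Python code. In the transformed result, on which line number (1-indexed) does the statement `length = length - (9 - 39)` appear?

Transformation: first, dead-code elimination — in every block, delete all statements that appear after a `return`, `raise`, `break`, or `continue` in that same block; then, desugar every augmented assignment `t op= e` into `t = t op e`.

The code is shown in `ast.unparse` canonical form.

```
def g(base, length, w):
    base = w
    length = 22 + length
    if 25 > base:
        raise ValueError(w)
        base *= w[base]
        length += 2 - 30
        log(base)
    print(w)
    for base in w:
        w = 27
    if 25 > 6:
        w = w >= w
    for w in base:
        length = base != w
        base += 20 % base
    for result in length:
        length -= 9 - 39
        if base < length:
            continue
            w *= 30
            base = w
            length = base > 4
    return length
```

Transformed code:
def g(base, length, w):
    base = w
    length = 22 + length
    if 25 > base:
        raise ValueError(w)
    print(w)
    for base in w:
        w = 27
    if 25 > 6:
        w = w >= w
    for w in base:
        length = base != w
        base = base + 20 % base
    for result in length:
        length = length - (9 - 39)
        if base < length:
            continue
    return length

15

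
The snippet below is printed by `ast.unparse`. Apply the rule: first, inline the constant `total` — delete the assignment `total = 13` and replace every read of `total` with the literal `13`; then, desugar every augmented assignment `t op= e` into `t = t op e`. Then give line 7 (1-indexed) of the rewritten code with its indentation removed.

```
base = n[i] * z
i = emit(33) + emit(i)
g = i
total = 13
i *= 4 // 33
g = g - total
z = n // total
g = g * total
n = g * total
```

Transformed code:
base = n[i] * z
i = emit(33) + emit(i)
g = i
i = i * (4 // 33)
g = g - 13
z = n // 13
g = g * 13
n = g * 13

g = g * 13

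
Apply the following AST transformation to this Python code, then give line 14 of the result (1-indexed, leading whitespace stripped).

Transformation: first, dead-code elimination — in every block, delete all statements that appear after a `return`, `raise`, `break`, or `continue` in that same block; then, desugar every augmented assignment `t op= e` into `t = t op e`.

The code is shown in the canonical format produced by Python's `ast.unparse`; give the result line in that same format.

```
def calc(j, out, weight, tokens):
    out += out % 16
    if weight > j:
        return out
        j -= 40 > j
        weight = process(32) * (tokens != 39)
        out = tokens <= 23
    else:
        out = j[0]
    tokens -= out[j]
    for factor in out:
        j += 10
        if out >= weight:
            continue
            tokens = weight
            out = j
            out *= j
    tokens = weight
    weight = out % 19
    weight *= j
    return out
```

Transformed code:
def calc(j, out, weight, tokens):
    out = out + out % 16
    if weight > j:
        return out
    else:
        out = j[0]
    tokens = tokens - out[j]
    for factor in out:
        j = j + 10
        if out >= weight:
            continue
    tokens = weight
    weight = out % 19
    weight = weight * j
    return out

weight = weight * j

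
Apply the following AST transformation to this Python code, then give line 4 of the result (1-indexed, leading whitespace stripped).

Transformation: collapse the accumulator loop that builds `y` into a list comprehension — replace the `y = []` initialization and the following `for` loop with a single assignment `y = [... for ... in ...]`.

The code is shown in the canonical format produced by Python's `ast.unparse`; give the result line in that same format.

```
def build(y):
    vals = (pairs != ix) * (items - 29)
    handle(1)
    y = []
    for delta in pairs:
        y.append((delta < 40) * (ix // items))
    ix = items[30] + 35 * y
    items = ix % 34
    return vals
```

Transformed code:
def build(y):
    vals = (pairs != ix) * (items - 29)
    handle(1)
    y = [(delta < 40) * (ix // items) for delta in pairs]
    ix = items[30] + 35 * y
    items = ix % 34
    return vals

y = [(delta < 40) * (ix // items) for delta in pairs]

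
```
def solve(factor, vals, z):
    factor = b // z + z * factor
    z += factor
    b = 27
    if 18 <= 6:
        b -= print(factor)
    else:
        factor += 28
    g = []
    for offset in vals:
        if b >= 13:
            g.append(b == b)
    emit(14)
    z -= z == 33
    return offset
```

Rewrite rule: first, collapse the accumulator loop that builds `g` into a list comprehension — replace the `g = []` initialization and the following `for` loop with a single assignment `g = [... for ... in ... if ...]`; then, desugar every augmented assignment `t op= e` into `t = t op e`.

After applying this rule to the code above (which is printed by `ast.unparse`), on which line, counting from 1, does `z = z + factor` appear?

3

Transformed code:
def solve(factor, vals, z):
    factor = b // z + z * factor
    z = z + factor
    b = 27
    if 18 <= 6:
        b = b - print(factor)
    else:
        factor = factor + 28
    g = [b == b for offset in vals if b >= 13]
    emit(14)
    z = z - (z == 33)
    return offset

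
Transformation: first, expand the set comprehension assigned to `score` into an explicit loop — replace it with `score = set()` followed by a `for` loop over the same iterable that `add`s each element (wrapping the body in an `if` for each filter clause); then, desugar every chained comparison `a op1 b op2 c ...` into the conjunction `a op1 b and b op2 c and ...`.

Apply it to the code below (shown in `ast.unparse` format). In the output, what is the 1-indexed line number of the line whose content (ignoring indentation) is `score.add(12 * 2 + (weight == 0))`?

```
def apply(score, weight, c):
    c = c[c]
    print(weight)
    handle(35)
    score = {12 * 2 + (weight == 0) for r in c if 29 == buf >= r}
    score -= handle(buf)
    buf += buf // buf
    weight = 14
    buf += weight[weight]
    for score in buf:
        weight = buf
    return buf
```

8

Transformed code:
def apply(score, weight, c):
    c = c[c]
    print(weight)
    handle(35)
    score = set()
    for r in c:
        if 29 == buf and buf >= r:
            score.add(12 * 2 + (weight == 0))
    score -= handle(buf)
    buf += buf // buf
    weight = 14
    buf += weight[weight]
    for score in buf:
        weight = buf
    return buf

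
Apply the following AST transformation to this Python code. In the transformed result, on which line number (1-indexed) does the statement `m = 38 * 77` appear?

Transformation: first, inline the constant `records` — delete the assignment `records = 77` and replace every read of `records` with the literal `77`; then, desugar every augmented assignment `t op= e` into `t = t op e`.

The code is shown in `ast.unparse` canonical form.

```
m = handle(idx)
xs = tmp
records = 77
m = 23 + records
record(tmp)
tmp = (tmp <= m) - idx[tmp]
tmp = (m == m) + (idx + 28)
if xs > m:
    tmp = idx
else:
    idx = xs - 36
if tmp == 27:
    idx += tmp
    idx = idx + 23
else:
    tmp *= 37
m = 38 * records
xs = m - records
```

16

Transformed code:
m = handle(idx)
xs = tmp
m = 23 + 77
record(tmp)
tmp = (tmp <= m) - idx[tmp]
tmp = (m == m) + (idx + 28)
if xs > m:
    tmp = idx
else:
    idx = xs - 36
if tmp == 27:
    idx = idx + tmp
    idx = idx + 23
else:
    tmp = tmp * 37
m = 38 * 77
xs = m - 77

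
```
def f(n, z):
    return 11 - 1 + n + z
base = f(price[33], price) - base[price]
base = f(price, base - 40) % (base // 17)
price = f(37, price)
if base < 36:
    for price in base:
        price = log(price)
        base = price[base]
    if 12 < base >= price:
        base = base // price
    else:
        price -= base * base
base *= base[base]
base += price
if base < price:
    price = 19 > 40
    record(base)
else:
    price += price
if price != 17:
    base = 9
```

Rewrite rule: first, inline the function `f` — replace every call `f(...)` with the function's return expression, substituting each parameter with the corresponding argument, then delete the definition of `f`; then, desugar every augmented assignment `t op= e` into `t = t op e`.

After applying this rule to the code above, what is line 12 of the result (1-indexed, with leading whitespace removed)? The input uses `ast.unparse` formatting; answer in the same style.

base = base * base[base]

Transformed code:
base = 11 - 1 + price[33] + price - base[price]
base = (11 - 1 + price + (base - 40)) % (base // 17)
price = 11 - 1 + 37 + price
if base < 36:
    for price in base:
        price = log(price)
        base = price[base]
    if 12 < base >= price:
        base = base // price
    else:
        price = price - base * base
base = base * base[base]
base = base + price
if base < price:
    price = 19 > 40
    record(base)
else:
    price = price + price
if price != 17:
    base = 9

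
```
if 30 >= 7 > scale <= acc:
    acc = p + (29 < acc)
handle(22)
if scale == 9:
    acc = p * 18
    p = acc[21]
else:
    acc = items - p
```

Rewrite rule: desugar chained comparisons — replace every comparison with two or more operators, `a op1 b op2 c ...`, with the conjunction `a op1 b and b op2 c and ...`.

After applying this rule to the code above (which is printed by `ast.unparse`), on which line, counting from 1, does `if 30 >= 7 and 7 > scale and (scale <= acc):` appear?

Transformed code:
if 30 >= 7 and 7 > scale and (scale <= acc):
    acc = p + (29 < acc)
handle(22)
if scale == 9:
    acc = p * 18
    p = acc[21]
else:
    acc = items - p

1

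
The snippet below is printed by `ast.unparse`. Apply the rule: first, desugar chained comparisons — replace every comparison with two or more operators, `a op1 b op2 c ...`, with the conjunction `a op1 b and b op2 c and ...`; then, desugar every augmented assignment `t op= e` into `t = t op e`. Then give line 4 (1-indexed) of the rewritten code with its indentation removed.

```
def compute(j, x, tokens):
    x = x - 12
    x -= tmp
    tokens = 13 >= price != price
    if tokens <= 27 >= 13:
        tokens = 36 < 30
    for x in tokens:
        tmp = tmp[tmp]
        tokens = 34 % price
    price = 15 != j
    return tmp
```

Transformed code:
def compute(j, x, tokens):
    x = x - 12
    x = x - tmp
    tokens = 13 >= price and price != price
    if tokens <= 27 and 27 >= 13:
        tokens = 36 < 30
    for x in tokens:
        tmp = tmp[tmp]
        tokens = 34 % price
    price = 15 != j
    return tmp

tokens = 13 >= price and price != price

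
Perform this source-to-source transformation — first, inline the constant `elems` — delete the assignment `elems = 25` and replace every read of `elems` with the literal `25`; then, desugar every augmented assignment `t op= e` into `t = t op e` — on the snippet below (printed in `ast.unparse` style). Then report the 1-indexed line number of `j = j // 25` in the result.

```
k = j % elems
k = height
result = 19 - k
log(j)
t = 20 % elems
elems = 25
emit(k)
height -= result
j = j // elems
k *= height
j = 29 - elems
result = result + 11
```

Transformed code:
k = j % 25
k = height
result = 19 - k
log(j)
t = 20 % 25
emit(k)
height = height - result
j = j // 25
k = k * height
j = 29 - 25
result = result + 11

8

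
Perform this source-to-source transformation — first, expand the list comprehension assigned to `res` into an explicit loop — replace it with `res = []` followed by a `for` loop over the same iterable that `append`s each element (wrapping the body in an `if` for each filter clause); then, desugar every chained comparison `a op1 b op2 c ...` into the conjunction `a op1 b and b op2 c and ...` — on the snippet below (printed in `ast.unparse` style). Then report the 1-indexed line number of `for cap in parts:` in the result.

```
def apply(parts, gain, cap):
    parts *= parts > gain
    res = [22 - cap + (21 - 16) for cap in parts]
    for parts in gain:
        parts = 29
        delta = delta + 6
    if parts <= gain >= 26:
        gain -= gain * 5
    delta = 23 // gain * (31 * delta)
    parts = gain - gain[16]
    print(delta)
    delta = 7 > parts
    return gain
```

Transformed code:
def apply(parts, gain, cap):
    parts *= parts > gain
    res = []
    for cap in parts:
        res.append(22 - cap + (21 - 16))
    for parts in gain:
        parts = 29
        delta = delta + 6
    if parts <= gain and gain >= 26:
        gain -= gain * 5
    delta = 23 // gain * (31 * delta)
    parts = gain - gain[16]
    print(delta)
    delta = 7 > parts
    return gain

4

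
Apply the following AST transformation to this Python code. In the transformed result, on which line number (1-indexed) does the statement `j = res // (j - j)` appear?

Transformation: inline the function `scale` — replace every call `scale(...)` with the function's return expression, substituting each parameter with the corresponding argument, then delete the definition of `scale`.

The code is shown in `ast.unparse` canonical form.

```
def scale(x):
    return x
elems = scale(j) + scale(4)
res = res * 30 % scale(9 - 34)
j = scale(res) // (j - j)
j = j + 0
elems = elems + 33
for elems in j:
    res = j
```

3

Transformed code:
elems = j + 4
res = res * 30 % (9 - 34)
j = res // (j - j)
j = j + 0
elems = elems + 33
for elems in j:
    res = j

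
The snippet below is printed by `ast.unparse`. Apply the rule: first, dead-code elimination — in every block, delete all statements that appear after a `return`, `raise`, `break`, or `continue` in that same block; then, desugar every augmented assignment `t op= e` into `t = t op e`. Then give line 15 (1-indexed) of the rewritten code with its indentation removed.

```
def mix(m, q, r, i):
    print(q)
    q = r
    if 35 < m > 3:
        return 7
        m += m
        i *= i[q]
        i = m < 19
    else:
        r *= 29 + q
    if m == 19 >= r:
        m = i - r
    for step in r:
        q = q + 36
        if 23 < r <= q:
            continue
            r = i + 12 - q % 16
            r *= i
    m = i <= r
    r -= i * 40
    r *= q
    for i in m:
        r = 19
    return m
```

Transformed code:
def mix(m, q, r, i):
    print(q)
    q = r
    if 35 < m > 3:
        return 7
    else:
        r = r * (29 + q)
    if m == 19 >= r:
        m = i - r
    for step in r:
        q = q + 36
        if 23 < r <= q:
            continue
    m = i <= r
    r = r - i * 40
    r = r * q
    for i in m:
        r = 19
    return m

r = r - i * 40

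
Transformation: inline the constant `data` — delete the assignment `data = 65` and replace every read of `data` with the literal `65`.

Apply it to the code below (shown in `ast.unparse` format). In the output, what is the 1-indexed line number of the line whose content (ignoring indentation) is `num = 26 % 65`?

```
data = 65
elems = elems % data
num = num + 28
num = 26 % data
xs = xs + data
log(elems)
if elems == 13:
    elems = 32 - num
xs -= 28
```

3

Transformed code:
elems = elems % 65
num = num + 28
num = 26 % 65
xs = xs + 65
log(elems)
if elems == 13:
    elems = 32 - num
xs -= 28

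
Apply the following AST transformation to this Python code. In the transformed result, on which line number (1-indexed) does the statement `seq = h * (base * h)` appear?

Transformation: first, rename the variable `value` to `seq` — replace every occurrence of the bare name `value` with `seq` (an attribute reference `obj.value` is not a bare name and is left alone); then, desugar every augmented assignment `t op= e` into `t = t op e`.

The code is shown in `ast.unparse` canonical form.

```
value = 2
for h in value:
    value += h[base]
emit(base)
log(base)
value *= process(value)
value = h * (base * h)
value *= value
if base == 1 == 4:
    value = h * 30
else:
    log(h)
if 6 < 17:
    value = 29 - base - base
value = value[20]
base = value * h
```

Transformed code:
seq = 2
for h in seq:
    seq = seq + h[base]
emit(base)
log(base)
seq = seq * process(seq)
seq = h * (base * h)
seq = seq * seq
if base == 1 == 4:
    seq = h * 30
else:
    log(h)
if 6 < 17:
    seq = 29 - base - base
seq = seq[20]
base = seq * h

7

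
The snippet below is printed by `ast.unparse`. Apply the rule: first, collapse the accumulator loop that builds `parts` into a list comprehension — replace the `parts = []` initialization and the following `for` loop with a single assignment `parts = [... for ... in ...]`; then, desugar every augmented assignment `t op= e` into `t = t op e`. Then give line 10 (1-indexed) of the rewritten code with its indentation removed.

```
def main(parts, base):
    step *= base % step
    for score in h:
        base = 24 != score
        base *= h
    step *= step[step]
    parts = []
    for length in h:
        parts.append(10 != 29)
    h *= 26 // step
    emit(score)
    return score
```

return score

Transformed code:
def main(parts, base):
    step = step * (base % step)
    for score in h:
        base = 24 != score
        base = base * h
    step = step * step[step]
    parts = [10 != 29 for length in h]
    h = h * (26 // step)
    emit(score)
    return score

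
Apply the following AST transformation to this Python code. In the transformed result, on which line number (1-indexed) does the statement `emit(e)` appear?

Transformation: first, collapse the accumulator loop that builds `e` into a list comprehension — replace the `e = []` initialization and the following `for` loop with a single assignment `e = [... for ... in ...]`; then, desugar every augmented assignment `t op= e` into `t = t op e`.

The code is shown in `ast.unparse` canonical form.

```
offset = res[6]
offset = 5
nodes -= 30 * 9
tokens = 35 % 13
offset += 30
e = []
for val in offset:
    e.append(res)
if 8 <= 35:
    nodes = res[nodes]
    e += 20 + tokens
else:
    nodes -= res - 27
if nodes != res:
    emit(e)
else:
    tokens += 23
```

Transformed code:
offset = res[6]
offset = 5
nodes = nodes - 30 * 9
tokens = 35 % 13
offset = offset + 30
e = [res for val in offset]
if 8 <= 35:
    nodes = res[nodes]
    e = e + (20 + tokens)
else:
    nodes = nodes - (res - 27)
if nodes != res:
    emit(e)
else:
    tokens = tokens + 23

13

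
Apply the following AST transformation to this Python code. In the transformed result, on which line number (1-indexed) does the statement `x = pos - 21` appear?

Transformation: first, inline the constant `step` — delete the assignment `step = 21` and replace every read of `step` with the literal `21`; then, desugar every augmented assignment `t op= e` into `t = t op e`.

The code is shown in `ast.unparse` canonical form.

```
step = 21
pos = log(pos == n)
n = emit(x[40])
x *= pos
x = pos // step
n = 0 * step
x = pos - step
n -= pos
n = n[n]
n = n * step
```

Transformed code:
pos = log(pos == n)
n = emit(x[40])
x = x * pos
x = pos // 21
n = 0 * 21
x = pos - 21
n = n - pos
n = n[n]
n = n * 21

6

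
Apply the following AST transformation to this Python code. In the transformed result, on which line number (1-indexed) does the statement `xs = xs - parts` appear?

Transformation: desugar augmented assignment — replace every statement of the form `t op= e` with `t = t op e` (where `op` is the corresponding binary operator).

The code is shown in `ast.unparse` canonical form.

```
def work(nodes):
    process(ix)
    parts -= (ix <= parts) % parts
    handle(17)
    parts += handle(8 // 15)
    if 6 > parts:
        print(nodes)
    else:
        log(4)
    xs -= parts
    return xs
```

Transformed code:
def work(nodes):
    process(ix)
    parts = parts - (ix <= parts) % parts
    handle(17)
    parts = parts + handle(8 // 15)
    if 6 > parts:
        print(nodes)
    else:
        log(4)
    xs = xs - parts
    return xs

10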